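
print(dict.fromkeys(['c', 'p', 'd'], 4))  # {'c': 4, 'p': 4, 'd': 4}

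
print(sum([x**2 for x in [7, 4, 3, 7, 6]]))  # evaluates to 159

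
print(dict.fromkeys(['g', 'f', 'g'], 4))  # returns {'g': 4, 'f': 4}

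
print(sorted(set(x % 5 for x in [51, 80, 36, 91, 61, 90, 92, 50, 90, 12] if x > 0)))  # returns [0, 1, 2]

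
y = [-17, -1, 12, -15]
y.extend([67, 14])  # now [-17, -1, 12, -15, 67, 14]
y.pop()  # 14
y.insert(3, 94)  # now [-17, -1, 12, 94, -15, 67]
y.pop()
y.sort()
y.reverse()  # [94, 12, -1, -15, -17]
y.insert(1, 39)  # [94, 39, 12, -1, -15, -17]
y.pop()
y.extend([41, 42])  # [94, 39, 12, -1, -15, 41, 42]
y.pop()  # 42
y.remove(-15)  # [94, 39, 12, -1, 41]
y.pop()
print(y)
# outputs [94, 39, 12, -1]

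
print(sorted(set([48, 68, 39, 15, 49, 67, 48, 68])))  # [15, 39, 48, 49, 67, 68]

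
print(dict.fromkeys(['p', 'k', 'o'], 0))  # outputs {'p': 0, 'k': 0, 'o': 0}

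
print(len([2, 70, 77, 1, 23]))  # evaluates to 5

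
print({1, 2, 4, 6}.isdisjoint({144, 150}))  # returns True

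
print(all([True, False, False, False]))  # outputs False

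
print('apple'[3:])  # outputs le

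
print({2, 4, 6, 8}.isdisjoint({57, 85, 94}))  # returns True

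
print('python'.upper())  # PYTHON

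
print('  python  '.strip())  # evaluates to python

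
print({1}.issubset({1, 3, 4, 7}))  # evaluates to True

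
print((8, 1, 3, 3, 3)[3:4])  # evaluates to (3,)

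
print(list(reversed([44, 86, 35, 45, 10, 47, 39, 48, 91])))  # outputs [91, 48, 39, 47, 10, 45, 35, 86, 44]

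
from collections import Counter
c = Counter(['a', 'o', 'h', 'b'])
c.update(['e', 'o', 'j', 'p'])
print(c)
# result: Counter({'o': 2, 'a': 1, 'h': 1, 'b': 1, 'e': 1, 'j': 1, 'p': 1})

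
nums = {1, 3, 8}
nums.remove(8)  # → {1, 3}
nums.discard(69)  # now {1, 3}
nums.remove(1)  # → {3}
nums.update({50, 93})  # {3, 50, 93}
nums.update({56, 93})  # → {3, 50, 56, 93}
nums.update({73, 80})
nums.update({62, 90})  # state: {3, 50, 56, 62, 73, 80, 90, 93}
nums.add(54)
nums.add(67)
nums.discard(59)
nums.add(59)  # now {3, 50, 54, 56, 59, 62, 67, 73, 80, 90, 93}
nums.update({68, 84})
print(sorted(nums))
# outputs [3, 50, 54, 56, 59, 62, 67, 68, 73, 80, 84, 90, 93]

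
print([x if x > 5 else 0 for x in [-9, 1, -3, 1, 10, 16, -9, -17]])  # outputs [0, 0, 0, 0, 10, 16, 0, 0]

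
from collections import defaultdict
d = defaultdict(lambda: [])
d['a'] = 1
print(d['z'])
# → []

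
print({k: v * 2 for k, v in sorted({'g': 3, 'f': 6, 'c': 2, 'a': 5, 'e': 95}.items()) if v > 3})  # {'a': 10, 'e': 190, 'f': 12}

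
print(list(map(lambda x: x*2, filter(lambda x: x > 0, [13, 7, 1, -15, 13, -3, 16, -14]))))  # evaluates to [26, 14, 2, 26, 32]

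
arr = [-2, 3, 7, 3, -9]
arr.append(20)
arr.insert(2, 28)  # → [-2, 3, 28, 7, 3, -9, 20]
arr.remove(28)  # [-2, 3, 7, 3, -9, 20]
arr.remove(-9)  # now [-2, 3, 7, 3, 20]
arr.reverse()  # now [20, 3, 7, 3, -2]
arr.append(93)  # [20, 3, 7, 3, -2, 93]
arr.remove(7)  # [20, 3, 3, -2, 93]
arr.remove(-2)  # [20, 3, 3, 93]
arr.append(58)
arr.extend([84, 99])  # [20, 3, 3, 93, 58, 84, 99]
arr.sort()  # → [3, 3, 20, 58, 84, 93, 99]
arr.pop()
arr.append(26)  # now [3, 3, 20, 58, 84, 93, 26]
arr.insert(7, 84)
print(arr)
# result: [3, 3, 20, 58, 84, 93, 26, 84]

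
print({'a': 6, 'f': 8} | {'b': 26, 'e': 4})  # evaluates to {'a': 6, 'f': 8, 'b': 26, 'e': 4}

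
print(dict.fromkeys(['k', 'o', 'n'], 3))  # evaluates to {'k': 3, 'o': 3, 'n': 3}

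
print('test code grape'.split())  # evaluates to ['test', 'code', 'grape']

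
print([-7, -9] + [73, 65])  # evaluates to [-7, -9, 73, 65]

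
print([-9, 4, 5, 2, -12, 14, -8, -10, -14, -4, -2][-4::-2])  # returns [-10, 14, 2, 4]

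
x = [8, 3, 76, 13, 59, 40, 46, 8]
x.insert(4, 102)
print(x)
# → [8, 3, 76, 13, 102, 59, 40, 46, 8]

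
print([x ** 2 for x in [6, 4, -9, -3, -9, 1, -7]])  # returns [36, 16, 81, 9, 81, 1, 49]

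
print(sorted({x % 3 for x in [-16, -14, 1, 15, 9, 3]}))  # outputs [0, 1, 2]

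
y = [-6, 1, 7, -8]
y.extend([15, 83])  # [-6, 1, 7, -8, 15, 83]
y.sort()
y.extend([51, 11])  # [-8, -6, 1, 7, 15, 83, 51, 11]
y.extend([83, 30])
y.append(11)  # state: [-8, -6, 1, 7, 15, 83, 51, 11, 83, 30, 11]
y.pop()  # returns 11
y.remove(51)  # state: [-8, -6, 1, 7, 15, 83, 11, 83, 30]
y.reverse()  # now [30, 83, 11, 83, 15, 7, 1, -6, -8]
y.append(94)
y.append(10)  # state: [30, 83, 11, 83, 15, 7, 1, -6, -8, 94, 10]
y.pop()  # 10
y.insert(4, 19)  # [30, 83, 11, 83, 19, 15, 7, 1, -6, -8, 94]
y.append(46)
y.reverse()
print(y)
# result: [46, 94, -8, -6, 1, 7, 15, 19, 83, 11, 83, 30]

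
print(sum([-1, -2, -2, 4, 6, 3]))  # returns 8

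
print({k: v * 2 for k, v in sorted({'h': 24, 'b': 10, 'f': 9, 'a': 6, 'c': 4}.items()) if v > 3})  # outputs {'a': 12, 'b': 20, 'c': 8, 'f': 18, 'h': 48}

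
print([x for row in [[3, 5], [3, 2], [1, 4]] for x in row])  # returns [3, 5, 3, 2, 1, 4]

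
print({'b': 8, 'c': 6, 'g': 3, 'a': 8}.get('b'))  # 8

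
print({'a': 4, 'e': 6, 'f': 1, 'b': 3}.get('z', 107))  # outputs 107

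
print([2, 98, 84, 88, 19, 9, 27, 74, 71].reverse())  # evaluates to None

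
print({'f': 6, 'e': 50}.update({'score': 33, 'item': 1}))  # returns None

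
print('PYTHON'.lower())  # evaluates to python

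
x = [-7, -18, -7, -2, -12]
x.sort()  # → [-18, -12, -7, -7, -2]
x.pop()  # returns -2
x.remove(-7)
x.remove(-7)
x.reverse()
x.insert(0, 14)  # [14, -12, -18]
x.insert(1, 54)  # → [14, 54, -12, -18]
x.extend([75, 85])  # [14, 54, -12, -18, 75, 85]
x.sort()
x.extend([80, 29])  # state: [-18, -12, 14, 54, 75, 85, 80, 29]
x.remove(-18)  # [-12, 14, 54, 75, 85, 80, 29]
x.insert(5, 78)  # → [-12, 14, 54, 75, 85, 78, 80, 29]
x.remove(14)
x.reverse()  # [29, 80, 78, 85, 75, 54, -12]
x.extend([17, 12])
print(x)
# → [29, 80, 78, 85, 75, 54, -12, 17, 12]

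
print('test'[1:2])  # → e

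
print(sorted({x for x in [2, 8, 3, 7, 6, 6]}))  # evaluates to [2, 3, 6, 7, 8]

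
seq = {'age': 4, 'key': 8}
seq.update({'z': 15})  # {'age': 4, 'key': 8, 'z': 15}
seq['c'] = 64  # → {'age': 4, 'key': 8, 'z': 15, 'c': 64}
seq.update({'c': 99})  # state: {'age': 4, 'key': 8, 'z': 15, 'c': 99}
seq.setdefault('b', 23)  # 23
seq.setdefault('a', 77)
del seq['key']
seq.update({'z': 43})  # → {'age': 4, 'z': 43, 'c': 99, 'b': 23, 'a': 77}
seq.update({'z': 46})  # {'age': 4, 'z': 46, 'c': 99, 'b': 23, 'a': 77}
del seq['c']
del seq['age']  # {'z': 46, 'b': 23, 'a': 77}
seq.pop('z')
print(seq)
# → {'b': 23, 'a': 77}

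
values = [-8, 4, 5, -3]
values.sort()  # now [-8, -3, 4, 5]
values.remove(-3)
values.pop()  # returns 5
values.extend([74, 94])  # [-8, 4, 74, 94]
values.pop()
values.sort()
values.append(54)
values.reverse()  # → [54, 74, 4, -8]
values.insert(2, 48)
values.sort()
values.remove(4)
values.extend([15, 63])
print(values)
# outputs [-8, 48, 54, 74, 15, 63]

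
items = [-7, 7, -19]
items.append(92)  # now [-7, 7, -19, 92]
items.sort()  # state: [-19, -7, 7, 92]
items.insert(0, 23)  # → [23, -19, -7, 7, 92]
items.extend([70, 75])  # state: [23, -19, -7, 7, 92, 70, 75]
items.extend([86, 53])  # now [23, -19, -7, 7, 92, 70, 75, 86, 53]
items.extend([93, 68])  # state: [23, -19, -7, 7, 92, 70, 75, 86, 53, 93, 68]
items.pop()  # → 68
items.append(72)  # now [23, -19, -7, 7, 92, 70, 75, 86, 53, 93, 72]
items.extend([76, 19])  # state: [23, -19, -7, 7, 92, 70, 75, 86, 53, 93, 72, 76, 19]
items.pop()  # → 19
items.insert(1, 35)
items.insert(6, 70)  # [23, 35, -19, -7, 7, 92, 70, 70, 75, 86, 53, 93, 72, 76]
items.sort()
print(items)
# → [-19, -7, 7, 23, 35, 53, 70, 70, 72, 75, 76, 86, 92, 93]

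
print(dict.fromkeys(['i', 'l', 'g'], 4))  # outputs {'i': 4, 'l': 4, 'g': 4}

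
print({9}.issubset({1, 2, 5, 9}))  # True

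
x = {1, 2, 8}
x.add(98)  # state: {1, 2, 8, 98}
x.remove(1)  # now {2, 8, 98}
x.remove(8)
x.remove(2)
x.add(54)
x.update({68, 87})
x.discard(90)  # {54, 68, 87, 98}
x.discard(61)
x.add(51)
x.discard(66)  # {51, 54, 68, 87, 98}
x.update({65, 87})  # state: {51, 54, 65, 68, 87, 98}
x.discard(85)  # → {51, 54, 65, 68, 87, 98}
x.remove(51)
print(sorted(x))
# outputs [54, 65, 68, 87, 98]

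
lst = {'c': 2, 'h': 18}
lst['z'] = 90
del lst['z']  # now {'c': 2, 'h': 18}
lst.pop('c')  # 2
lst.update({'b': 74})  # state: {'h': 18, 'b': 74}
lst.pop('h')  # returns 18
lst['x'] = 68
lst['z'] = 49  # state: {'b': 74, 'x': 68, 'z': 49}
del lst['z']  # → {'b': 74, 'x': 68}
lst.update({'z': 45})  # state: {'b': 74, 'x': 68, 'z': 45}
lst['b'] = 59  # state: {'b': 59, 'x': 68, 'z': 45}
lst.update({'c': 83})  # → {'b': 59, 'x': 68, 'z': 45, 'c': 83}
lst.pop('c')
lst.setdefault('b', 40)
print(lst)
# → {'b': 59, 'x': 68, 'z': 45}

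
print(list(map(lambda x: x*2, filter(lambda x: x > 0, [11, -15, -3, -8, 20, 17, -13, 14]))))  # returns [22, 40, 34, 28]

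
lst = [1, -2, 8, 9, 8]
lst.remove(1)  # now [-2, 8, 9, 8]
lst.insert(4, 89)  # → [-2, 8, 9, 8, 89]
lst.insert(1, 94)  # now [-2, 94, 8, 9, 8, 89]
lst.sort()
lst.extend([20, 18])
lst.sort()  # [-2, 8, 8, 9, 18, 20, 89, 94]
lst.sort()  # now [-2, 8, 8, 9, 18, 20, 89, 94]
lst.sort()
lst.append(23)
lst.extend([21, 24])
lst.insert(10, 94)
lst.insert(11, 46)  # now [-2, 8, 8, 9, 18, 20, 89, 94, 23, 21, 94, 46, 24]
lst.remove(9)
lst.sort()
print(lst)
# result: [-2, 8, 8, 18, 20, 21, 23, 24, 46, 89, 94, 94]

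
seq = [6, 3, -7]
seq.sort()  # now [-7, 3, 6]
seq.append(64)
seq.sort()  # [-7, 3, 6, 64]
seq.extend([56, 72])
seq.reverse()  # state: [72, 56, 64, 6, 3, -7]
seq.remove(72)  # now [56, 64, 6, 3, -7]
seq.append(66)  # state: [56, 64, 6, 3, -7, 66]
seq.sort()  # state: [-7, 3, 6, 56, 64, 66]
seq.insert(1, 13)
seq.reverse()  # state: [66, 64, 56, 6, 3, 13, -7]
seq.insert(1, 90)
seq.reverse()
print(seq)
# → [-7, 13, 3, 6, 56, 64, 90, 66]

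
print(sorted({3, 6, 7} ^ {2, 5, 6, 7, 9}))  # [2, 3, 5, 9]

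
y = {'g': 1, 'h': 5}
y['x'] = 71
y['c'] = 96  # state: {'g': 1, 'h': 5, 'x': 71, 'c': 96}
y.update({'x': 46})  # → {'g': 1, 'h': 5, 'x': 46, 'c': 96}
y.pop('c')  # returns 96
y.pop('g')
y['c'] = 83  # {'h': 5, 'x': 46, 'c': 83}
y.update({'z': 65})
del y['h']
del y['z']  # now {'x': 46, 'c': 83}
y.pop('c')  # 83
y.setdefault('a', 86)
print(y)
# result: {'x': 46, 'a': 86}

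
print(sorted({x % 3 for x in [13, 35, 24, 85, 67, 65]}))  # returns [0, 1, 2]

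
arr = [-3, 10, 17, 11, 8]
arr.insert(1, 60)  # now [-3, 60, 10, 17, 11, 8]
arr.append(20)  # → [-3, 60, 10, 17, 11, 8, 20]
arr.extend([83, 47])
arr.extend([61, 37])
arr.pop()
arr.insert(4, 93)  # [-3, 60, 10, 17, 93, 11, 8, 20, 83, 47, 61]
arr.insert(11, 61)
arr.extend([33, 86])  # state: [-3, 60, 10, 17, 93, 11, 8, 20, 83, 47, 61, 61, 33, 86]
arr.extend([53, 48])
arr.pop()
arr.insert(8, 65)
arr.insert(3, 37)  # [-3, 60, 10, 37, 17, 93, 11, 8, 20, 65, 83, 47, 61, 61, 33, 86, 53]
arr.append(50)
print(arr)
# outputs [-3, 60, 10, 37, 17, 93, 11, 8, 20, 65, 83, 47, 61, 61, 33, 86, 53, 50]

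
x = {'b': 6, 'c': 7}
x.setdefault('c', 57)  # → 7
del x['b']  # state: {'c': 7}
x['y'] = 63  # {'c': 7, 'y': 63}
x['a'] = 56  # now {'c': 7, 'y': 63, 'a': 56}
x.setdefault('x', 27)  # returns 27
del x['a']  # {'c': 7, 'y': 63, 'x': 27}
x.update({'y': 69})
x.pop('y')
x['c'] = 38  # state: {'c': 38, 'x': 27}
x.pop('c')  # 38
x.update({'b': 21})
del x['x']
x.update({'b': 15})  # {'b': 15}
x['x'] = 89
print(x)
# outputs {'b': 15, 'x': 89}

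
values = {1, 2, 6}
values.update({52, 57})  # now {1, 2, 6, 52, 57}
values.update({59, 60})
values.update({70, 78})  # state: {1, 2, 6, 52, 57, 59, 60, 70, 78}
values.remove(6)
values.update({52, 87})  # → {1, 2, 52, 57, 59, 60, 70, 78, 87}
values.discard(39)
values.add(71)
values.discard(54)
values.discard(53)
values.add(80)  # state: {1, 2, 52, 57, 59, 60, 70, 71, 78, 80, 87}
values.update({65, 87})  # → {1, 2, 52, 57, 59, 60, 65, 70, 71, 78, 80, 87}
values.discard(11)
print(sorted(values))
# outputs [1, 2, 52, 57, 59, 60, 65, 70, 71, 78, 80, 87]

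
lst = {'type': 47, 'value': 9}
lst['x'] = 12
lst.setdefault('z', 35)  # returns 35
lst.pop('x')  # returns 12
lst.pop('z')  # 35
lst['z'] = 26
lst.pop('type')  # 47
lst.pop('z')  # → 26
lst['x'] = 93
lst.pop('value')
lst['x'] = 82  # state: {'x': 82}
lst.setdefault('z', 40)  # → 40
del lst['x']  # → {'z': 40}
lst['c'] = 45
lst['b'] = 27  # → {'z': 40, 'c': 45, 'b': 27}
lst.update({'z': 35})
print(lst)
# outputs {'z': 35, 'c': 45, 'b': 27}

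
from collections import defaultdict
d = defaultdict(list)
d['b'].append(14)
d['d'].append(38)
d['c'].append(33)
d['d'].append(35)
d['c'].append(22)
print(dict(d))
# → {'b': [14], 'd': [38, 35], 'c': [33, 22]}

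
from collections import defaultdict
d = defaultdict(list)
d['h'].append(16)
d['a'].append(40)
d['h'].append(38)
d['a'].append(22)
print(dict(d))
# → {'h': [16, 38], 'a': [40, 22]}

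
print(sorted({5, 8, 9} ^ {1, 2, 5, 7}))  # [1, 2, 7, 8, 9]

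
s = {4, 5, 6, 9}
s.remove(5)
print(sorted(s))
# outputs [4, 6, 9]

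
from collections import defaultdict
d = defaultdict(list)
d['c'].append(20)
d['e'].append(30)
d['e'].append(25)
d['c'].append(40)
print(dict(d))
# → {'c': [20, 40], 'e': [30, 25]}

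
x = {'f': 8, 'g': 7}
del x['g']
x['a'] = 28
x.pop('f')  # 8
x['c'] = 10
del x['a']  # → {'c': 10}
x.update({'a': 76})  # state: {'c': 10, 'a': 76}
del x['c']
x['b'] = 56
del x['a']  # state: {'b': 56}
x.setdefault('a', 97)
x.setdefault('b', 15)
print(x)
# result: {'b': 56, 'a': 97}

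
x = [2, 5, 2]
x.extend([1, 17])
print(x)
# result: [2, 5, 2, 1, 17]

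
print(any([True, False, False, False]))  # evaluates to True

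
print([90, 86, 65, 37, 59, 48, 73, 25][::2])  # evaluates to [90, 65, 59, 73]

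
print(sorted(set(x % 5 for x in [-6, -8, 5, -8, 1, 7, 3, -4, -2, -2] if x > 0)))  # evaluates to [0, 1, 2, 3]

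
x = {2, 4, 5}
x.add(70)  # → {2, 4, 5, 70}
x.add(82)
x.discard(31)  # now {2, 4, 5, 70, 82}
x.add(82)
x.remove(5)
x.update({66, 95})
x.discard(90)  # {2, 4, 66, 70, 82, 95}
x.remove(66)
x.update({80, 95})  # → {2, 4, 70, 80, 82, 95}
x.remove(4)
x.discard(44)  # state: {2, 70, 80, 82, 95}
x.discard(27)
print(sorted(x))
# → [2, 70, 80, 82, 95]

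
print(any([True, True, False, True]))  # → True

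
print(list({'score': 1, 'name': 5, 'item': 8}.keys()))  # ['score', 'name', 'item']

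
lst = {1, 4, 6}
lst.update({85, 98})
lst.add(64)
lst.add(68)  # {1, 4, 6, 64, 68, 85, 98}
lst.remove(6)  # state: {1, 4, 64, 68, 85, 98}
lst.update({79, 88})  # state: {1, 4, 64, 68, 79, 85, 88, 98}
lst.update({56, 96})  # {1, 4, 56, 64, 68, 79, 85, 88, 96, 98}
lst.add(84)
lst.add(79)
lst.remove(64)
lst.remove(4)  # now {1, 56, 68, 79, 84, 85, 88, 96, 98}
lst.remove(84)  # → {1, 56, 68, 79, 85, 88, 96, 98}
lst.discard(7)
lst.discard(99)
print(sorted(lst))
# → [1, 56, 68, 79, 85, 88, 96, 98]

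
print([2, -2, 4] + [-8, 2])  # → [2, -2, 4, -8, 2]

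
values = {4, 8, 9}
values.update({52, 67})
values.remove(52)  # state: {4, 8, 9, 67}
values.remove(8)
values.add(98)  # {4, 9, 67, 98}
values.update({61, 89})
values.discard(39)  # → {4, 9, 61, 67, 89, 98}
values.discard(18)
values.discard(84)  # {4, 9, 61, 67, 89, 98}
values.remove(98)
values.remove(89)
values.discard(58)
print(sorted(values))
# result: [4, 9, 61, 67]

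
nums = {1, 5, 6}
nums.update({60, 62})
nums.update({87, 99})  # {1, 5, 6, 60, 62, 87, 99}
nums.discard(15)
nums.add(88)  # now {1, 5, 6, 60, 62, 87, 88, 99}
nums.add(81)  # {1, 5, 6, 60, 62, 81, 87, 88, 99}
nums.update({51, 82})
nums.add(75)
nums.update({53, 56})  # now {1, 5, 6, 51, 53, 56, 60, 62, 75, 81, 82, 87, 88, 99}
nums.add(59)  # {1, 5, 6, 51, 53, 56, 59, 60, 62, 75, 81, 82, 87, 88, 99}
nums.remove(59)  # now {1, 5, 6, 51, 53, 56, 60, 62, 75, 81, 82, 87, 88, 99}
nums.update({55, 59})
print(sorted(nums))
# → [1, 5, 6, 51, 53, 55, 56, 59, 60, 62, 75, 81, 82, 87, 88, 99]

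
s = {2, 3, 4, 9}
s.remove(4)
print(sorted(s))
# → [2, 3, 9]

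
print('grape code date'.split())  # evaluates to ['grape', 'code', 'date']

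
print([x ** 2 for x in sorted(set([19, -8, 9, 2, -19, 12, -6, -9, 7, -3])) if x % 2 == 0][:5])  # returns [64, 36, 4, 144]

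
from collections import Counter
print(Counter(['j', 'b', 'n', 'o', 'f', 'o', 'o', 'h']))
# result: Counter({'o': 3, 'j': 1, 'b': 1, 'n': 1, 'f': 1, 'h': 1})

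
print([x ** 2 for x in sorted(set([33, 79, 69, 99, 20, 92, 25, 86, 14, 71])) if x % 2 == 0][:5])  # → [196, 400, 7396, 8464]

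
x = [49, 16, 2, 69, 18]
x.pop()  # 18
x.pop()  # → 69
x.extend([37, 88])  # [49, 16, 2, 37, 88]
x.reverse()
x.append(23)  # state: [88, 37, 2, 16, 49, 23]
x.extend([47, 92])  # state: [88, 37, 2, 16, 49, 23, 47, 92]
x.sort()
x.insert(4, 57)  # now [2, 16, 23, 37, 57, 47, 49, 88, 92]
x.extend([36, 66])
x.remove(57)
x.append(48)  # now [2, 16, 23, 37, 47, 49, 88, 92, 36, 66, 48]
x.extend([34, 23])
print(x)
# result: [2, 16, 23, 37, 47, 49, 88, 92, 36, 66, 48, 34, 23]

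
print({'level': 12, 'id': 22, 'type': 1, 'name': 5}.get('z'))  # None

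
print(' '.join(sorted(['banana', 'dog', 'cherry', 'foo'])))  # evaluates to banana cherry dog foo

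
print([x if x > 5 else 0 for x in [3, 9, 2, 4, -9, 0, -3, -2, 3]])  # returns [0, 9, 0, 0, 0, 0, 0, 0, 0]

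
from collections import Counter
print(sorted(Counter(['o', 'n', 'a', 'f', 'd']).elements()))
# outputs ['a', 'd', 'f', 'n', 'o']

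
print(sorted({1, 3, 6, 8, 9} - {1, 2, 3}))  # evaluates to [6, 8, 9]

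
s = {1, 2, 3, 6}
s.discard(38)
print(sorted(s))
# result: [1, 2, 3, 6]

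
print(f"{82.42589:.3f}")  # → 82.426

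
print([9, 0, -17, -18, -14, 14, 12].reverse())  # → None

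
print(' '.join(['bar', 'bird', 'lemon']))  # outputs bar bird lemon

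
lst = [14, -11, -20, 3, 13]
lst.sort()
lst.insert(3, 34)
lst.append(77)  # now [-20, -11, 3, 34, 13, 14, 77]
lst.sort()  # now [-20, -11, 3, 13, 14, 34, 77]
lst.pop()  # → 77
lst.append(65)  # [-20, -11, 3, 13, 14, 34, 65]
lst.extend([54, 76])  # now [-20, -11, 3, 13, 14, 34, 65, 54, 76]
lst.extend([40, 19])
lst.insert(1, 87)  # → [-20, 87, -11, 3, 13, 14, 34, 65, 54, 76, 40, 19]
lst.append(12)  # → [-20, 87, -11, 3, 13, 14, 34, 65, 54, 76, 40, 19, 12]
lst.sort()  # [-20, -11, 3, 12, 13, 14, 19, 34, 40, 54, 65, 76, 87]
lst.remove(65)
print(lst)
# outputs [-20, -11, 3, 12, 13, 14, 19, 34, 40, 54, 76, 87]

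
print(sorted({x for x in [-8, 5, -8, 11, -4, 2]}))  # [-8, -4, 2, 5, 11]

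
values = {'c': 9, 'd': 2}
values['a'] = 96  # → {'c': 9, 'd': 2, 'a': 96}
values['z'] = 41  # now {'c': 9, 'd': 2, 'a': 96, 'z': 41}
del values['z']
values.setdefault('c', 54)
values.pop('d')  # 2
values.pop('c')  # 9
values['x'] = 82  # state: {'a': 96, 'x': 82}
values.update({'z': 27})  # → {'a': 96, 'x': 82, 'z': 27}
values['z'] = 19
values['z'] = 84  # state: {'a': 96, 'x': 82, 'z': 84}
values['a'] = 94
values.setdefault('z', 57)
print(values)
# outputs {'a': 94, 'x': 82, 'z': 84}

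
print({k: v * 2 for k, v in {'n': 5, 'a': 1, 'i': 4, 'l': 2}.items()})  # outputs {'n': 10, 'a': 2, 'i': 8, 'l': 4}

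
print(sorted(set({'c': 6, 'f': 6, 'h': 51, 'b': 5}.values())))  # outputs [5, 6, 51]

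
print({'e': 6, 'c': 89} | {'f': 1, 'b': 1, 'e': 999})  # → {'e': 999, 'c': 89, 'f': 1, 'b': 1}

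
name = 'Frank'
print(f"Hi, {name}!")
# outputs Hi, Frank!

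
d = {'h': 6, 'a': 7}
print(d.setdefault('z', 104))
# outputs 104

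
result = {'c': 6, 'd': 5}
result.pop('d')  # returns 5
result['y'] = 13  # {'c': 6, 'y': 13}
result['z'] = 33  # {'c': 6, 'y': 13, 'z': 33}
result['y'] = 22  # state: {'c': 6, 'y': 22, 'z': 33}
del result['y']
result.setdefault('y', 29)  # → 29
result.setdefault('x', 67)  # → 67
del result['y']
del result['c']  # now {'z': 33, 'x': 67}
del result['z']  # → {'x': 67}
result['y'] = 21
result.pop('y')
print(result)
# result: {'x': 67}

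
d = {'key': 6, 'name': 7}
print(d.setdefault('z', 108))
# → 108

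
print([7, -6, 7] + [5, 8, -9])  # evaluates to [7, -6, 7, 5, 8, -9]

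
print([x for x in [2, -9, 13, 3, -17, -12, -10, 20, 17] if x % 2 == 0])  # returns [2, -12, -10, 20]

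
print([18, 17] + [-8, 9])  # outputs [18, 17, -8, 9]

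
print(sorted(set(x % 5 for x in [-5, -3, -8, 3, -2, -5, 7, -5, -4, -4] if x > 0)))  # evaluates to [2, 3]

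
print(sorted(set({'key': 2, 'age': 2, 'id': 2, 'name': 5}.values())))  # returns [2, 5]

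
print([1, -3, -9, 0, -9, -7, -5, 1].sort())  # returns None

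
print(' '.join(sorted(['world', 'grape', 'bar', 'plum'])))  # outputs bar grape plum world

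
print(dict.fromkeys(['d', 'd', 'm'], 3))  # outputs {'d': 3, 'm': 3}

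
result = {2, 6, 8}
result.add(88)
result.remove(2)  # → {6, 8, 88}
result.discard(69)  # {6, 8, 88}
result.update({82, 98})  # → {6, 8, 82, 88, 98}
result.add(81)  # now {6, 8, 81, 82, 88, 98}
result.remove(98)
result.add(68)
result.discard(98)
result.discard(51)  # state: {6, 8, 68, 81, 82, 88}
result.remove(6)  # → {8, 68, 81, 82, 88}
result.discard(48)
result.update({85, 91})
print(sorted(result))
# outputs [8, 68, 81, 82, 85, 88, 91]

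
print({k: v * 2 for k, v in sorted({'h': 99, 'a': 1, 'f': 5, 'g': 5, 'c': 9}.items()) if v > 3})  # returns {'c': 18, 'f': 10, 'g': 10, 'h': 198}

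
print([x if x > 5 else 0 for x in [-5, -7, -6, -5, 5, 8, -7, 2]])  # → [0, 0, 0, 0, 0, 8, 0, 0]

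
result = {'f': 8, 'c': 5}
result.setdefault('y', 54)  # 54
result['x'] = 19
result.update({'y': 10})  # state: {'f': 8, 'c': 5, 'y': 10, 'x': 19}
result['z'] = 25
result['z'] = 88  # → {'f': 8, 'c': 5, 'y': 10, 'x': 19, 'z': 88}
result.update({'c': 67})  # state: {'f': 8, 'c': 67, 'y': 10, 'x': 19, 'z': 88}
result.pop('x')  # 19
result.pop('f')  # 8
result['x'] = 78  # {'c': 67, 'y': 10, 'z': 88, 'x': 78}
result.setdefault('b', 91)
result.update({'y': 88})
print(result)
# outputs {'c': 67, 'y': 88, 'z': 88, 'x': 78, 'b': 91}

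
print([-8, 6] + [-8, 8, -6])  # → [-8, 6, -8, 8, -6]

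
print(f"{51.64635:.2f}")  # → 51.65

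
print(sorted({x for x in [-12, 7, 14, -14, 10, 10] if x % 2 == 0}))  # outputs [-14, -12, 10, 14]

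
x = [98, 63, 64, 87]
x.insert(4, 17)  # [98, 63, 64, 87, 17]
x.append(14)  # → [98, 63, 64, 87, 17, 14]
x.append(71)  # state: [98, 63, 64, 87, 17, 14, 71]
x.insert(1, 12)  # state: [98, 12, 63, 64, 87, 17, 14, 71]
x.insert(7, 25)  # [98, 12, 63, 64, 87, 17, 14, 25, 71]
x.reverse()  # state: [71, 25, 14, 17, 87, 64, 63, 12, 98]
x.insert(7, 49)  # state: [71, 25, 14, 17, 87, 64, 63, 49, 12, 98]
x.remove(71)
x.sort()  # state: [12, 14, 17, 25, 49, 63, 64, 87, 98]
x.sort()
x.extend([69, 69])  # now [12, 14, 17, 25, 49, 63, 64, 87, 98, 69, 69]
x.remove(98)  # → [12, 14, 17, 25, 49, 63, 64, 87, 69, 69]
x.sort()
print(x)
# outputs [12, 14, 17, 25, 49, 63, 64, 69, 69, 87]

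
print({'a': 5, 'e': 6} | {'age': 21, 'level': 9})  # {'a': 5, 'e': 6, 'age': 21, 'level': 9}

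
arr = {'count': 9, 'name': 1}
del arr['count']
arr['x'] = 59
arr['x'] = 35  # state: {'name': 1, 'x': 35}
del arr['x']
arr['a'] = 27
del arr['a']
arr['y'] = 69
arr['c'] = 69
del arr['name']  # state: {'y': 69, 'c': 69}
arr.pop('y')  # 69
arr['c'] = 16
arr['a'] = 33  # {'c': 16, 'a': 33}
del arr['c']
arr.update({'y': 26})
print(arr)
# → {'a': 33, 'y': 26}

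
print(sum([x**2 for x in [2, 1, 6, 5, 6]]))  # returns 102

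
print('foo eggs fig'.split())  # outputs ['foo', 'eggs', 'fig']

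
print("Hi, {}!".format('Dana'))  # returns Hi, Dana!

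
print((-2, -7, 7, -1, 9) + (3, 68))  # (-2, -7, 7, -1, 9, 3, 68)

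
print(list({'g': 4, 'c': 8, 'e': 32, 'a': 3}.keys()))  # ['g', 'c', 'e', 'a']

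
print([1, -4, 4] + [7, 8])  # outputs [1, -4, 4, 7, 8]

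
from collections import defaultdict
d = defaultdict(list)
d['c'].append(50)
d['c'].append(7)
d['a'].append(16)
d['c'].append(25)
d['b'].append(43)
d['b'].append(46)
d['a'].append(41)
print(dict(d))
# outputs {'c': [50, 7, 25], 'a': [16, 41], 'b': [43, 46]}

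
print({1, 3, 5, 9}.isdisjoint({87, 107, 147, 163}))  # True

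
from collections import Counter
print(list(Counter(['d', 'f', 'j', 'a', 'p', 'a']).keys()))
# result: ['d', 'f', 'j', 'a', 'p']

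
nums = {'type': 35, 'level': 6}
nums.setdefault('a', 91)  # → 91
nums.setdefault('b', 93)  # 93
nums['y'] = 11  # {'type': 35, 'level': 6, 'a': 91, 'b': 93, 'y': 11}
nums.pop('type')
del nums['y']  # {'level': 6, 'a': 91, 'b': 93}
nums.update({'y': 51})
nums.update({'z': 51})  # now {'level': 6, 'a': 91, 'b': 93, 'y': 51, 'z': 51}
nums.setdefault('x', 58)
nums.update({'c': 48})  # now {'level': 6, 'a': 91, 'b': 93, 'y': 51, 'z': 51, 'x': 58, 'c': 48}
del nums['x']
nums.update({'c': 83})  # {'level': 6, 'a': 91, 'b': 93, 'y': 51, 'z': 51, 'c': 83}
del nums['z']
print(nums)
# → {'level': 6, 'a': 91, 'b': 93, 'y': 51, 'c': 83}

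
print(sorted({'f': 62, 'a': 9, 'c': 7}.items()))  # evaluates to [('a', 9), ('c', 7), ('f', 62)]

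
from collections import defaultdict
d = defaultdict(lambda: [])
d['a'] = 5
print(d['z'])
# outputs []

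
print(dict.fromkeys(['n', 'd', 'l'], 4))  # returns {'n': 4, 'd': 4, 'l': 4}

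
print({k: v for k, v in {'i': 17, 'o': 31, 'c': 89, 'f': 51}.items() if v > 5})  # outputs {'i': 17, 'o': 31, 'c': 89, 'f': 51}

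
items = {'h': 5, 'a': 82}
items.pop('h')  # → 5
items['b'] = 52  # {'a': 82, 'b': 52}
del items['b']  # {'a': 82}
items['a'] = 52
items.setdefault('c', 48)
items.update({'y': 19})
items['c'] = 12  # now {'a': 52, 'c': 12, 'y': 19}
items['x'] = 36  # {'a': 52, 'c': 12, 'y': 19, 'x': 36}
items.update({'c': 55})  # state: {'a': 52, 'c': 55, 'y': 19, 'x': 36}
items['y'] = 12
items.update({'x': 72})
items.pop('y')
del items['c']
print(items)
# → {'a': 52, 'x': 72}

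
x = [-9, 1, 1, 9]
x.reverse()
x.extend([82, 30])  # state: [9, 1, 1, -9, 82, 30]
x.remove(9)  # [1, 1, -9, 82, 30]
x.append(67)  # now [1, 1, -9, 82, 30, 67]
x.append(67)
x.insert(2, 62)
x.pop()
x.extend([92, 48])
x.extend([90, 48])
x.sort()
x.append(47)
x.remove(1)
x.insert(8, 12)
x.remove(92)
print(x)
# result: [-9, 1, 30, 48, 48, 62, 67, 82, 12, 90, 47]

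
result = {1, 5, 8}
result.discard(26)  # {1, 5, 8}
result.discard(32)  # {1, 5, 8}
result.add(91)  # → {1, 5, 8, 91}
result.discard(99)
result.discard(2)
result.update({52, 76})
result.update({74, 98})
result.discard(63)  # {1, 5, 8, 52, 74, 76, 91, 98}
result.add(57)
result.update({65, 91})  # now {1, 5, 8, 52, 57, 65, 74, 76, 91, 98}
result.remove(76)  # {1, 5, 8, 52, 57, 65, 74, 91, 98}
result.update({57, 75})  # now {1, 5, 8, 52, 57, 65, 74, 75, 91, 98}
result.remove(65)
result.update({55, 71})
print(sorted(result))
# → [1, 5, 8, 52, 55, 57, 71, 74, 75, 91, 98]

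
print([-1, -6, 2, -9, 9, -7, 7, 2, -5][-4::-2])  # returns [-7, -9, -6]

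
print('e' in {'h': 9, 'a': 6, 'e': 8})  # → True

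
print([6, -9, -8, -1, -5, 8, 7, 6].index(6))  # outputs 0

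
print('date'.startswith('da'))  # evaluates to True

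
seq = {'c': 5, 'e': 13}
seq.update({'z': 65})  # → {'c': 5, 'e': 13, 'z': 65}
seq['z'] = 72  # {'c': 5, 'e': 13, 'z': 72}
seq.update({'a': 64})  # {'c': 5, 'e': 13, 'z': 72, 'a': 64}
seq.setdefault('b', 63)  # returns 63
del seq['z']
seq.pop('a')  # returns 64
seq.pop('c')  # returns 5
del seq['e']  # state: {'b': 63}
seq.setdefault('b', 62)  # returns 63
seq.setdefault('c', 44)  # 44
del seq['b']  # {'c': 44}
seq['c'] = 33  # {'c': 33}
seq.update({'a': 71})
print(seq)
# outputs {'c': 33, 'a': 71}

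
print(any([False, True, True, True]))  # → True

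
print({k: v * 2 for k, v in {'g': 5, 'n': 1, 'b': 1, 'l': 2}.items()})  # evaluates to {'g': 10, 'n': 2, 'b': 2, 'l': 4}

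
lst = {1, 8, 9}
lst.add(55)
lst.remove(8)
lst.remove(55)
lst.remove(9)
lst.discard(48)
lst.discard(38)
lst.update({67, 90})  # {1, 67, 90}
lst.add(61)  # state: {1, 61, 67, 90}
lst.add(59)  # {1, 59, 61, 67, 90}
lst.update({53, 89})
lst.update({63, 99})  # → {1, 53, 59, 61, 63, 67, 89, 90, 99}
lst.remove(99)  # {1, 53, 59, 61, 63, 67, 89, 90}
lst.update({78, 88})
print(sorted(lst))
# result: [1, 53, 59, 61, 63, 67, 78, 88, 89, 90]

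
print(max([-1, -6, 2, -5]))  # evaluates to 2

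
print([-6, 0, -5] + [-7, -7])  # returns [-6, 0, -5, -7, -7]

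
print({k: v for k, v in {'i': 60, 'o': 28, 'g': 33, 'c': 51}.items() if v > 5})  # {'i': 60, 'o': 28, 'g': 33, 'c': 51}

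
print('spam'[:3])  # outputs spa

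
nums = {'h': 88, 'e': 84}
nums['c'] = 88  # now {'h': 88, 'e': 84, 'c': 88}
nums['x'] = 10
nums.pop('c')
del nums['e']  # {'h': 88, 'x': 10}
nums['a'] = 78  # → {'h': 88, 'x': 10, 'a': 78}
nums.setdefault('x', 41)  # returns 10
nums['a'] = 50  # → {'h': 88, 'x': 10, 'a': 50}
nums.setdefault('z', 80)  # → 80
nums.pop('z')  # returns 80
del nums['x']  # {'h': 88, 'a': 50}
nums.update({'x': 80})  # {'h': 88, 'a': 50, 'x': 80}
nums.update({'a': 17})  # {'h': 88, 'a': 17, 'x': 80}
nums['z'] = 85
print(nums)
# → {'h': 88, 'a': 17, 'x': 80, 'z': 85}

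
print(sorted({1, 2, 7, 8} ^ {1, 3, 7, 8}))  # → [2, 3]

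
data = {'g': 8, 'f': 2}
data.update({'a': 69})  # {'g': 8, 'f': 2, 'a': 69}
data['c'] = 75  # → {'g': 8, 'f': 2, 'a': 69, 'c': 75}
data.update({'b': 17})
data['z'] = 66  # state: {'g': 8, 'f': 2, 'a': 69, 'c': 75, 'b': 17, 'z': 66}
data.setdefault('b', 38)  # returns 17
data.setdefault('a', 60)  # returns 69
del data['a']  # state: {'g': 8, 'f': 2, 'c': 75, 'b': 17, 'z': 66}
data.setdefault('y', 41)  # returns 41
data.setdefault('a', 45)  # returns 45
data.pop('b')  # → 17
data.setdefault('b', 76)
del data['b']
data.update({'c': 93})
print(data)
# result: {'g': 8, 'f': 2, 'c': 93, 'z': 66, 'y': 41, 'a': 45}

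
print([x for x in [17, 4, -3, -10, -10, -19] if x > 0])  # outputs [17, 4]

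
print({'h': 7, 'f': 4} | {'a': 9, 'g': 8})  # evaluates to {'h': 7, 'f': 4, 'a': 9, 'g': 8}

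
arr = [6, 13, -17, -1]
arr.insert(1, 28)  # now [6, 28, 13, -17, -1]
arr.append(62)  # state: [6, 28, 13, -17, -1, 62]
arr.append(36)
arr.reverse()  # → [36, 62, -1, -17, 13, 28, 6]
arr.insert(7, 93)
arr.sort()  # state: [-17, -1, 6, 13, 28, 36, 62, 93]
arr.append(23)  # [-17, -1, 6, 13, 28, 36, 62, 93, 23]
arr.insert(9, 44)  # [-17, -1, 6, 13, 28, 36, 62, 93, 23, 44]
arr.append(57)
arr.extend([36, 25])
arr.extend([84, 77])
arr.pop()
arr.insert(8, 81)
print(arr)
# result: [-17, -1, 6, 13, 28, 36, 62, 93, 81, 23, 44, 57, 36, 25, 84]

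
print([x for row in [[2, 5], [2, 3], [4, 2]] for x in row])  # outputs [2, 5, 2, 3, 4, 2]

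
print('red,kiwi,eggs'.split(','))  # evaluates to ['red', 'kiwi', 'eggs']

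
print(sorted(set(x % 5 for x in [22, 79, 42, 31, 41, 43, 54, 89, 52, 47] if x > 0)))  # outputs [1, 2, 3, 4]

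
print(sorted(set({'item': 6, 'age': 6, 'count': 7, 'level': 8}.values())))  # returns [6, 7, 8]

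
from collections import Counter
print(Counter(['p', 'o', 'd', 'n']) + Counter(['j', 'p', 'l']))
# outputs Counter({'p': 2, 'o': 1, 'd': 1, 'n': 1, 'j': 1, 'l': 1})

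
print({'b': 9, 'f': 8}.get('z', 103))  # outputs 103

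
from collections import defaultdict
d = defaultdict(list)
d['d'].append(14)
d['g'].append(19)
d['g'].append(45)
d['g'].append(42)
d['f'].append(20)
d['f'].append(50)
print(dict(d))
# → {'d': [14], 'g': [19, 45, 42], 'f': [20, 50]}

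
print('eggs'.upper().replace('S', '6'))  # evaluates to EGG6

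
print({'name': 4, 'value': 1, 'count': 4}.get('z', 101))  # 101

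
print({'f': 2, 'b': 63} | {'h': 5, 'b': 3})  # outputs {'f': 2, 'b': 3, 'h': 5}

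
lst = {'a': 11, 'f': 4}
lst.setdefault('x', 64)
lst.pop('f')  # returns 4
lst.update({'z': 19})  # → {'a': 11, 'x': 64, 'z': 19}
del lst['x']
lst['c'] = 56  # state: {'a': 11, 'z': 19, 'c': 56}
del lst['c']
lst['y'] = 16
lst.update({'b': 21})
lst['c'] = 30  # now {'a': 11, 'z': 19, 'y': 16, 'b': 21, 'c': 30}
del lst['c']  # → {'a': 11, 'z': 19, 'y': 16, 'b': 21}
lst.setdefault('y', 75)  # 16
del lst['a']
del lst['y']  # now {'z': 19, 'b': 21}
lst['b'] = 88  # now {'z': 19, 'b': 88}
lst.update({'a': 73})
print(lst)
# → {'z': 19, 'b': 88, 'a': 73}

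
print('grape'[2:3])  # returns a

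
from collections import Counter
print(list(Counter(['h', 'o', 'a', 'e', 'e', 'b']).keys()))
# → ['h', 'o', 'a', 'e', 'b']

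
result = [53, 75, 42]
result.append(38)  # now [53, 75, 42, 38]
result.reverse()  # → [38, 42, 75, 53]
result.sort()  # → [38, 42, 53, 75]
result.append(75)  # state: [38, 42, 53, 75, 75]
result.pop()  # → 75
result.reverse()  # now [75, 53, 42, 38]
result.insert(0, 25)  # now [25, 75, 53, 42, 38]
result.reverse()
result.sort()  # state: [25, 38, 42, 53, 75]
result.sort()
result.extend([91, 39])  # [25, 38, 42, 53, 75, 91, 39]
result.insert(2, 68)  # [25, 38, 68, 42, 53, 75, 91, 39]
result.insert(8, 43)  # [25, 38, 68, 42, 53, 75, 91, 39, 43]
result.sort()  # [25, 38, 39, 42, 43, 53, 68, 75, 91]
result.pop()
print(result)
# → [25, 38, 39, 42, 43, 53, 68, 75]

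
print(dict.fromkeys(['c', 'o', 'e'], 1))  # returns {'c': 1, 'o': 1, 'e': 1}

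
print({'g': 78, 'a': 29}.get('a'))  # 29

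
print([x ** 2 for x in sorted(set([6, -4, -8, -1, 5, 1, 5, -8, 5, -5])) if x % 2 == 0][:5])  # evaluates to [64, 16, 36]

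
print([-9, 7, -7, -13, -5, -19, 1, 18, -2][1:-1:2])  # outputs [7, -13, -19, 18]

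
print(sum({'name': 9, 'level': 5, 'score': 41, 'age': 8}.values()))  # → 63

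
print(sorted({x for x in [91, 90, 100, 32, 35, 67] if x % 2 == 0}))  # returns [32, 90, 100]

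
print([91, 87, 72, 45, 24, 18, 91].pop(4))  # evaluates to 24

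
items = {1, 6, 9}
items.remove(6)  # {1, 9}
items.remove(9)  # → {1}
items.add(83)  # {1, 83}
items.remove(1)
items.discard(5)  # {83}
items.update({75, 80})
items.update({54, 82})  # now {54, 75, 80, 82, 83}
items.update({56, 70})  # {54, 56, 70, 75, 80, 82, 83}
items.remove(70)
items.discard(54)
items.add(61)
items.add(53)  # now {53, 56, 61, 75, 80, 82, 83}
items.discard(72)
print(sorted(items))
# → [53, 56, 61, 75, 80, 82, 83]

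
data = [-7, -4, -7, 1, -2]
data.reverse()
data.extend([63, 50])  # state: [-2, 1, -7, -4, -7, 63, 50]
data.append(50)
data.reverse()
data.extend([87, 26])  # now [50, 50, 63, -7, -4, -7, 1, -2, 87, 26]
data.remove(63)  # [50, 50, -7, -4, -7, 1, -2, 87, 26]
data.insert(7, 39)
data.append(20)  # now [50, 50, -7, -4, -7, 1, -2, 39, 87, 26, 20]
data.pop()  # 20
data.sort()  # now [-7, -7, -4, -2, 1, 26, 39, 50, 50, 87]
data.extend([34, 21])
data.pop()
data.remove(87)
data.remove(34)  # [-7, -7, -4, -2, 1, 26, 39, 50, 50]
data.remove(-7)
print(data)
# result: [-7, -4, -2, 1, 26, 39, 50, 50]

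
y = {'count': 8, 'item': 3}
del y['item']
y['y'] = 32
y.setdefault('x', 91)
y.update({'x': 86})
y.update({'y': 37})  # {'count': 8, 'y': 37, 'x': 86}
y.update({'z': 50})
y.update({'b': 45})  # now {'count': 8, 'y': 37, 'x': 86, 'z': 50, 'b': 45}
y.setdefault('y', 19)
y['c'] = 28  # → {'count': 8, 'y': 37, 'x': 86, 'z': 50, 'b': 45, 'c': 28}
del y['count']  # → {'y': 37, 'x': 86, 'z': 50, 'b': 45, 'c': 28}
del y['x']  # {'y': 37, 'z': 50, 'b': 45, 'c': 28}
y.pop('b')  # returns 45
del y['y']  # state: {'z': 50, 'c': 28}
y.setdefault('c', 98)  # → 28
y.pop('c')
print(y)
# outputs {'z': 50}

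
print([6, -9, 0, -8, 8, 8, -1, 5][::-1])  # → [5, -1, 8, 8, -8, 0, -9, 6]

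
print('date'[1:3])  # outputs at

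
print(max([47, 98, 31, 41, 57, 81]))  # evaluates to 98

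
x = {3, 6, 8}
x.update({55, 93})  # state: {3, 6, 8, 55, 93}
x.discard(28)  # {3, 6, 8, 55, 93}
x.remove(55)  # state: {3, 6, 8, 93}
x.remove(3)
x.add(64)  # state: {6, 8, 64, 93}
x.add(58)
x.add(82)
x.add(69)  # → {6, 8, 58, 64, 69, 82, 93}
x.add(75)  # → {6, 8, 58, 64, 69, 75, 82, 93}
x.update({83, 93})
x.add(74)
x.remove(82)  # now {6, 8, 58, 64, 69, 74, 75, 83, 93}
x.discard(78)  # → {6, 8, 58, 64, 69, 74, 75, 83, 93}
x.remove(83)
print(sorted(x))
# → [6, 8, 58, 64, 69, 74, 75, 93]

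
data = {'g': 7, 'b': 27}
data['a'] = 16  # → {'g': 7, 'b': 27, 'a': 16}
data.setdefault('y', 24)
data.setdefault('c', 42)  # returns 42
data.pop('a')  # 16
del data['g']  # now {'b': 27, 'y': 24, 'c': 42}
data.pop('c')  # 42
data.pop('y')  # 24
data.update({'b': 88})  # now {'b': 88}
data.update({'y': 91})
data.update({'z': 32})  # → {'b': 88, 'y': 91, 'z': 32}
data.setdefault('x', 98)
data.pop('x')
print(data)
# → {'b': 88, 'y': 91, 'z': 32}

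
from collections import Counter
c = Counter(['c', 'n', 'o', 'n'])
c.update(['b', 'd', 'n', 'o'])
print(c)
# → Counter({'n': 3, 'o': 2, 'c': 1, 'b': 1, 'd': 1})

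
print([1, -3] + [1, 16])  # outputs [1, -3, 1, 16]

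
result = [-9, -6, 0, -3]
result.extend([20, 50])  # [-9, -6, 0, -3, 20, 50]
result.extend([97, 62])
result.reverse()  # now [62, 97, 50, 20, -3, 0, -6, -9]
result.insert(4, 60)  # [62, 97, 50, 20, 60, -3, 0, -6, -9]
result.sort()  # [-9, -6, -3, 0, 20, 50, 60, 62, 97]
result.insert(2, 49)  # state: [-9, -6, 49, -3, 0, 20, 50, 60, 62, 97]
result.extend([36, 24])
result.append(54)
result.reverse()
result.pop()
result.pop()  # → -6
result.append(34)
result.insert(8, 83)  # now [54, 24, 36, 97, 62, 60, 50, 20, 83, 0, -3, 49, 34]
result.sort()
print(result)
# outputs [-3, 0, 20, 24, 34, 36, 49, 50, 54, 60, 62, 83, 97]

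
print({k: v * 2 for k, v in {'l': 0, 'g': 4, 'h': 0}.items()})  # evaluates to {'l': 0, 'g': 8, 'h': 0}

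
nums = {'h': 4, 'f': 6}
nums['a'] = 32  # {'h': 4, 'f': 6, 'a': 32}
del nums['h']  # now {'f': 6, 'a': 32}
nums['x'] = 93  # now {'f': 6, 'a': 32, 'x': 93}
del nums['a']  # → {'f': 6, 'x': 93}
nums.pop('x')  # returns 93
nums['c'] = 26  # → {'f': 6, 'c': 26}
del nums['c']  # {'f': 6}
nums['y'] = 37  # {'f': 6, 'y': 37}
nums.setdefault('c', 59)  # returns 59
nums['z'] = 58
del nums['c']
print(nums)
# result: {'f': 6, 'y': 37, 'z': 58}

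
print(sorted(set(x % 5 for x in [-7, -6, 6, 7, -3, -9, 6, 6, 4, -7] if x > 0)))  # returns [1, 2, 4]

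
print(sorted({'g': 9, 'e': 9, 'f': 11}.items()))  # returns [('e', 9), ('f', 11), ('g', 9)]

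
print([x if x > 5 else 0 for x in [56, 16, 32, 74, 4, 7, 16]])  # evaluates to [56, 16, 32, 74, 0, 7, 16]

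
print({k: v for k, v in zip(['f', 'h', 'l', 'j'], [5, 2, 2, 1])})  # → {'f': 5, 'h': 2, 'l': 2, 'j': 1}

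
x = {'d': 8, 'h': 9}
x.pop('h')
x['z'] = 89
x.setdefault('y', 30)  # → 30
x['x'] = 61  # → {'d': 8, 'z': 89, 'y': 30, 'x': 61}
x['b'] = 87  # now {'d': 8, 'z': 89, 'y': 30, 'x': 61, 'b': 87}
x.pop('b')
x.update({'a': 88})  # {'d': 8, 'z': 89, 'y': 30, 'x': 61, 'a': 88}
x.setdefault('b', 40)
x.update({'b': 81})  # {'d': 8, 'z': 89, 'y': 30, 'x': 61, 'a': 88, 'b': 81}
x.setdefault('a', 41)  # 88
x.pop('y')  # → 30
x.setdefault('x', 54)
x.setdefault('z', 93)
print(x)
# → {'d': 8, 'z': 89, 'x': 61, 'a': 88, 'b': 81}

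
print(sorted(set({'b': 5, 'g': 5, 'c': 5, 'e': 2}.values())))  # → [2, 5]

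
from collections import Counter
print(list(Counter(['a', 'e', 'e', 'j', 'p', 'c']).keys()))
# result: ['a', 'e', 'j', 'p', 'c']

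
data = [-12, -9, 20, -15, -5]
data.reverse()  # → [-5, -15, 20, -9, -12]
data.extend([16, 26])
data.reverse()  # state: [26, 16, -12, -9, 20, -15, -5]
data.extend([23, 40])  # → [26, 16, -12, -9, 20, -15, -5, 23, 40]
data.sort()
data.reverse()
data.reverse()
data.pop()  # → 40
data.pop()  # 26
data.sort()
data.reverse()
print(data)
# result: [23, 20, 16, -5, -9, -12, -15]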